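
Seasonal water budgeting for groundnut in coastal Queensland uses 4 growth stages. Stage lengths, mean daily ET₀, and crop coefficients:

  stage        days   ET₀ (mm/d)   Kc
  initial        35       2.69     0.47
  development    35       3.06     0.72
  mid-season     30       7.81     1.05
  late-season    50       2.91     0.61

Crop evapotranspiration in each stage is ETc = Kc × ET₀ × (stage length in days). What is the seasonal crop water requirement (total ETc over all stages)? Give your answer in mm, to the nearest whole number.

456 mm

initial: 0.47 × 2.69 × 35 = 44.25 mm
development: 0.72 × 3.06 × 35 = 77.11 mm
mid-season: 1.05 × 7.81 × 30 = 246.02 mm
late-season: 0.61 × 2.91 × 50 = 88.76 mm
Seasonal total = 456.14 mm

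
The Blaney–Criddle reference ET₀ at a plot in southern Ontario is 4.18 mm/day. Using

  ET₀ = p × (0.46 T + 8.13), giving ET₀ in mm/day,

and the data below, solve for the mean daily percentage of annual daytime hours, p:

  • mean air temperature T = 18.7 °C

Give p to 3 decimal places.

p = ET₀ / (0.46 T + 8.13) = 4.18 / (0.46 × 18.7 + 8.13) = 4.18 / 16.732 = 0.2498

0.250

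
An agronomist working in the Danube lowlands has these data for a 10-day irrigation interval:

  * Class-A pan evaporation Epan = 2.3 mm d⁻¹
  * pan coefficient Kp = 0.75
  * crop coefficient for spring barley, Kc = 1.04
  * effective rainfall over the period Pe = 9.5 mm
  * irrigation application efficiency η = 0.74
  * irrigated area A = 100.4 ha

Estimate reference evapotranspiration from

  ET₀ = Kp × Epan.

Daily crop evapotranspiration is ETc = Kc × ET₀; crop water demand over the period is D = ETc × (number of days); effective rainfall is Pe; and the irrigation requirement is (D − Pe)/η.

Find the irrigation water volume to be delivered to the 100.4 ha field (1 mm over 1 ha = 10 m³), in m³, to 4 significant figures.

ET₀ = 0.75 × 2.3 = 1.7250 mm/d
ETc = Kc × ET₀ = 1.04 × 1.7250 = 1.7940 mm/d
Crop demand D = ETc × 10 d = 1.7940 × 10 = 17.940 mm
D − Pe = 17.940 − 9.5 = 8.440 mm
Gross irrigation = 8.440 / 0.74 = 11.405 mm
Volume = 11.405 mm × 100.4 ha × 10 = 11450.6 m³

11450 m³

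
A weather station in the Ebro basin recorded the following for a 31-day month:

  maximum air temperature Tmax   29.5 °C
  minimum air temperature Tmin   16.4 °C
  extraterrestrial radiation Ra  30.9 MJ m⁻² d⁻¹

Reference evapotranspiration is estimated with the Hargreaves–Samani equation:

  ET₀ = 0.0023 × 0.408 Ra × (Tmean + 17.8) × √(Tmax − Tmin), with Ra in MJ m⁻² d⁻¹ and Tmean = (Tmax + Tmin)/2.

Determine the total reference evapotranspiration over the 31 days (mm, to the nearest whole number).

133 mm

Tmean = (29.5 + 16.4)/2 = 22.95 °C
0.408 Ra = 0.408 × 30.9 = 12.6072 mm/d equivalent
ET₀ = 0.0023 × 12.6072 × (22.95 + 17.8) × √13.1 = 0.0023 × 12.6072 × 40.75 × 3.6194 = 4.2767 mm/d
Over 31 days: 4.2767 × 31 = 132.578 mm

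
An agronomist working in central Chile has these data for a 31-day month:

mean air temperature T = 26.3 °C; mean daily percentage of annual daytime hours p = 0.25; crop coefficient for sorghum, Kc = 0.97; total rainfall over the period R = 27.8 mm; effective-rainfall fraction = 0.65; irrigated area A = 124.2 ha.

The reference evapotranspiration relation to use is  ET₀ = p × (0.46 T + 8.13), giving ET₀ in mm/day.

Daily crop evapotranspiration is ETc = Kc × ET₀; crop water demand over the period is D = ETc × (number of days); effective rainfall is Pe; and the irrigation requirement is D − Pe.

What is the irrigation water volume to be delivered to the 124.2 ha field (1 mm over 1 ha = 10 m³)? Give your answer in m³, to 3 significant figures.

ET₀ = 0.25 × (0.46 × 26.3 + 8.13) = 0.25 × 20.228 = 5.0570 mm/d
ETc = Kc × ET₀ = 0.97 × 5.0570 = 4.9053 mm/d
Crop demand D = ETc × 31 d = 4.9053 × 31 = 152.064 mm
Pe = 0.65 × 27.8 = 18.070 mm
D − Pe = 152.064 − 18.070 = 133.994 mm
Volume = 133.994 mm × 124.2 ha × 10 = 166420.5 m³

166000 m³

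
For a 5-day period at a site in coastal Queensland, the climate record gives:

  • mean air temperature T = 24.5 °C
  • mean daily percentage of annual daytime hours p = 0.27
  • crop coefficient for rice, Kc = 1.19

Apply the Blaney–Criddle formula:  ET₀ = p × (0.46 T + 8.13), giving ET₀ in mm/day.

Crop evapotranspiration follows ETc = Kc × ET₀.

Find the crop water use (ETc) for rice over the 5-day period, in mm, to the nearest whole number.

31 mm

ET₀ = 0.27 × (0.46 × 24.5 + 8.13) = 0.27 × 19.400 = 5.2380 mm/d
ETc = Kc × ET₀ = 1.19 × 5.2380 = 6.2332 mm/d
Over 5 days: 6.2332 × 5 = 31.166 mm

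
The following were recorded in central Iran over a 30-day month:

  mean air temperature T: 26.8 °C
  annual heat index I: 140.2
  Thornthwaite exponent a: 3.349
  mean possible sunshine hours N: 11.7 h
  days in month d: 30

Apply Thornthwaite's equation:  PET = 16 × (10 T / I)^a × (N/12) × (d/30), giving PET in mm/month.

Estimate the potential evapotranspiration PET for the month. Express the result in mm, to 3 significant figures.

137 mm

10T/I = 10 × 26.8 / 140.2 = 1.9116
(10T/I)^a = 1.9116^3.349 = 8.7579
Uncorrected PET = 16 × 8.7579 = 140.126 mm
Correction = (N/12)(d/30) = (11.7/12)(30/30) = 0.9750
PET = 140.126 × 0.9750 = 136.623 mm/month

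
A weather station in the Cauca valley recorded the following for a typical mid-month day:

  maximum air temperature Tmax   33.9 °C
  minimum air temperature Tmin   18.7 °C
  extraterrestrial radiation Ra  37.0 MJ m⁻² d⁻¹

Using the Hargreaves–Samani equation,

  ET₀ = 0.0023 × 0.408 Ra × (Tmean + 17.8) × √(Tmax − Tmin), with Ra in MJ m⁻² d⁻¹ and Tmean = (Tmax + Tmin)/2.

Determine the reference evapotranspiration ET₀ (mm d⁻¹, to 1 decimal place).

Tmean = (33.9 + 18.7)/2 = 26.30 °C
0.408 Ra = 0.408 × 37.0 = 15.0960 mm/d equivalent
ET₀ = 0.0023 × 15.0960 × (26.30 + 17.8) × √15.2 = 0.0023 × 15.0960 × 44.10 × 3.8987 = 5.9696 mm/d

6.0 mm d⁻¹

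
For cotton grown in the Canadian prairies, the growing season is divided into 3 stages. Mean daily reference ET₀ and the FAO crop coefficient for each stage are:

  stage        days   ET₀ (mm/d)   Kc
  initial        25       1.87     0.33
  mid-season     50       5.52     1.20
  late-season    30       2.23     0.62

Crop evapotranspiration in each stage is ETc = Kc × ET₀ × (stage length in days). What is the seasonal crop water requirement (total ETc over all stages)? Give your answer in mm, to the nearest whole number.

388 mm

initial: 0.33 × 1.87 × 25 = 15.43 mm
mid-season: 1.20 × 5.52 × 50 = 331.20 mm
late-season: 0.62 × 2.23 × 30 = 41.48 mm
Seasonal total = 388.11 mm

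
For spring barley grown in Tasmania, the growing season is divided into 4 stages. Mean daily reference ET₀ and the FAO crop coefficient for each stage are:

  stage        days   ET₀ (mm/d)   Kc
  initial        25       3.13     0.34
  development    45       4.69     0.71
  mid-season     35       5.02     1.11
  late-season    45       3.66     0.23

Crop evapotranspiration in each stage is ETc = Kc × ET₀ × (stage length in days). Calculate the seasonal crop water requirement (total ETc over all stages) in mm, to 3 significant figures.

409 mm

initial: 0.34 × 3.13 × 25 = 26.61 mm
development: 0.71 × 4.69 × 45 = 149.85 mm
mid-season: 1.11 × 5.02 × 35 = 195.03 mm
late-season: 0.23 × 3.66 × 45 = 37.88 mm
Seasonal total = 409.37 mm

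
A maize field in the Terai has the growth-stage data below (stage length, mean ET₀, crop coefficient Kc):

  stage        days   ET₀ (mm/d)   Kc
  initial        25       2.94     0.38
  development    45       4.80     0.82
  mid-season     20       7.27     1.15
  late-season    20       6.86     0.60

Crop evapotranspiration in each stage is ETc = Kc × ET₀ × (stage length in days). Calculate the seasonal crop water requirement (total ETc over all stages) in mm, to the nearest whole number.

455 mm

initial: 0.38 × 2.94 × 25 = 27.93 mm
development: 0.82 × 4.80 × 45 = 177.12 mm
mid-season: 1.15 × 7.27 × 20 = 167.21 mm
late-season: 0.60 × 6.86 × 20 = 82.32 mm
Seasonal total = 454.58 mm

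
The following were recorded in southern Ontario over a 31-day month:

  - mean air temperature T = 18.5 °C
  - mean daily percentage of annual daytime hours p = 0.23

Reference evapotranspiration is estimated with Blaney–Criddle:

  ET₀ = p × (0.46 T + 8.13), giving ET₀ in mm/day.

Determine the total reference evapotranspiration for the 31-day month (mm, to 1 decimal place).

118.6 mm

ET₀ = 0.23 × (0.46 × 18.5 + 8.13) = 0.23 × 16.640 = 3.8272 mm/d
Monthly total = 3.8272 × 31 = 118.643 mm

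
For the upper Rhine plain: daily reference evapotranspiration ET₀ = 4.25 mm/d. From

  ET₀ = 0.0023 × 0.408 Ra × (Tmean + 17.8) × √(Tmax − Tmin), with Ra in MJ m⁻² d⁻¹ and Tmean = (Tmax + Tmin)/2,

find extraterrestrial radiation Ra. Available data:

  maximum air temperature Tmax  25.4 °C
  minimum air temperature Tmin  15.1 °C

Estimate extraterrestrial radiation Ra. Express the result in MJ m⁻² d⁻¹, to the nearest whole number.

Tmean = (25.4+15.1)/2 = 20.25 °C; ΔT = 10.3
Ra = ET₀ / [0.0023 × 0.408 × (Tmean+17.8) × √ΔT]
   = 4.25 / (0.0023 × 0.408 × 38.05 × 3.2094) = 37.087 MJ m⁻² d⁻¹

37 MJ m⁻² d⁻¹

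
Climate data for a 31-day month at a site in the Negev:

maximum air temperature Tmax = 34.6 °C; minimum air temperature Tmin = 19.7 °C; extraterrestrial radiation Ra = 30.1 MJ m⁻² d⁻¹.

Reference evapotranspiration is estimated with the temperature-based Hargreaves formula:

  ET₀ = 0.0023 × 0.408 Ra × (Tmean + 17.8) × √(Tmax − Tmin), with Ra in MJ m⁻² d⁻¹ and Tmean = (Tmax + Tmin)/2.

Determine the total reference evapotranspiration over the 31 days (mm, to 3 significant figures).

152 mm

Tmean = (34.6 + 19.7)/2 = 27.15 °C
0.408 Ra = 0.408 × 30.1 = 12.2808 mm/d equivalent
ET₀ = 0.0023 × 12.2808 × (27.15 + 17.8) × √14.9 = 0.0023 × 12.2808 × 44.95 × 3.8601 = 4.9010 mm/d
Over 31 days: 4.9010 × 31 = 151.931 mm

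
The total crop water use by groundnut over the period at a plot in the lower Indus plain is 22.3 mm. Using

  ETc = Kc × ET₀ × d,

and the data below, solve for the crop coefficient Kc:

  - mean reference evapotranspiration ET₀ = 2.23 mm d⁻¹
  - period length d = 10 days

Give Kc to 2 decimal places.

ETc = Kc × ET₀ × d  ⇒  Kc = ETc / (ET₀ × d)
Kc = 22.3 / (2.23 × 10) = 22.3 / 22.30 = 1.0000

1.00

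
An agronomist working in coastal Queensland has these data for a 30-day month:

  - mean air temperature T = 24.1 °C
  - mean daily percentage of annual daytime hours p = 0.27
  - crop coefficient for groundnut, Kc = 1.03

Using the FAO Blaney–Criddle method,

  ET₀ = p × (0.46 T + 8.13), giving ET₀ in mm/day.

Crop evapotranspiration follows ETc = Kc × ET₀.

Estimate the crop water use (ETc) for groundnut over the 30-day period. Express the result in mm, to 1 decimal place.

160.3 mm

ET₀ = 0.27 × (0.46 × 24.1 + 8.13) = 0.27 × 19.216 = 5.1883 mm/d
ETc = Kc × ET₀ = 1.03 × 5.1883 = 5.3439 mm/d
Over 30 days: 5.3439 × 30 = 160.317 mm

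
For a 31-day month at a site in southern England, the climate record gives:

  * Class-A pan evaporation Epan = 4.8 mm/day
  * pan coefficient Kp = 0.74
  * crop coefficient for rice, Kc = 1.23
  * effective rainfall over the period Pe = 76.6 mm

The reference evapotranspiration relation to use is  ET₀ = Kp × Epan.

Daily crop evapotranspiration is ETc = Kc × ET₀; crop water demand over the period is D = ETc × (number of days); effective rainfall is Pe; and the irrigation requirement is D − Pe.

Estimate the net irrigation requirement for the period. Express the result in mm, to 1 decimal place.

58.8 mm

ET₀ = 0.74 × 4.8 = 3.5520 mm/d
ETc = Kc × ET₀ = 1.23 × 3.5520 = 4.3690 mm/d
Crop demand D = ETc × 31 d = 4.3690 × 31 = 135.439 mm
D − Pe = 135.439 − 76.6 = 58.839 mm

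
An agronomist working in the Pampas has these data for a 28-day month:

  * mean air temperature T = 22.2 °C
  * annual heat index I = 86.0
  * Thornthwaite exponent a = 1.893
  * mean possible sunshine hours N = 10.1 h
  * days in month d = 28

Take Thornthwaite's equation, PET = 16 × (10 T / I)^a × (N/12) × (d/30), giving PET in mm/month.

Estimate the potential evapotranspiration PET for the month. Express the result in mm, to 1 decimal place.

75.7 mm

10T/I = 10 × 22.2 / 86.0 = 2.5814
(10T/I)^a = 2.5814^1.893 = 6.0206
Uncorrected PET = 16 × 6.0206 = 96.330 mm
Correction = (N/12)(d/30) = (10.1/12)(28/30) = 0.7856
PET = 96.330 × 0.7856 = 75.677 mm/month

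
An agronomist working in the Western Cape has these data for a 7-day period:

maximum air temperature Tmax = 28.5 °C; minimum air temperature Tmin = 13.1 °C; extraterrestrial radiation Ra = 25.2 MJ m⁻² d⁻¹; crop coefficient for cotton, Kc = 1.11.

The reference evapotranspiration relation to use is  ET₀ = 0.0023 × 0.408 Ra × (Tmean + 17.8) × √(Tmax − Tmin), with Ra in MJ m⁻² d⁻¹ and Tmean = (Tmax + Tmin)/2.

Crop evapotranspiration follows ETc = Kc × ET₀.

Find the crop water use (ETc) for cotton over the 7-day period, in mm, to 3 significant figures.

Tmean = (28.5 + 13.1)/2 = 20.80 °C
0.408 Ra = 0.408 × 25.2 = 10.2816 mm/d equivalent
ET₀ = 0.0023 × 10.2816 × (20.80 + 17.8) × √15.4 = 0.0023 × 10.2816 × 38.60 × 3.9243 = 3.5821 mm/d
ETc = Kc × ET₀ = 1.11 × 3.5821 = 3.9761 mm/d
Over 7 days: 3.9761 × 7 = 27.833 mm

27.8 mm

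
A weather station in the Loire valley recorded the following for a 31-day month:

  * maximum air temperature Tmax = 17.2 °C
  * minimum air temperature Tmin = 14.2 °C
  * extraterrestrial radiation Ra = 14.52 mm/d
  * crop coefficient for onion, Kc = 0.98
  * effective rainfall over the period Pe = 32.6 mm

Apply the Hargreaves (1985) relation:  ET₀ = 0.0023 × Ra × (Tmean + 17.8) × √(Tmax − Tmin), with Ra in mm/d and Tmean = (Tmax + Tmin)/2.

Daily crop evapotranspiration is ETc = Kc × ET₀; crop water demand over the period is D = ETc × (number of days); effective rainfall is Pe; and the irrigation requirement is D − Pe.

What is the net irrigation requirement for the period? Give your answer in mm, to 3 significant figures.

26.3 mm

Tmean = (17.2 + 14.2)/2 = 15.70 °C
ET₀ = 0.0023 × 14.52 × (15.70 + 17.8) × √3.0 = 0.0023 × 14.52 × 33.50 × 1.7321 = 1.9378 mm/d
ETc = Kc × ET₀ = 0.98 × 1.9378 = 1.8990 mm/d
Crop demand D = ETc × 31 d = 1.8990 × 31 = 58.869 mm
D − Pe = 58.869 − 32.6 = 26.269 mm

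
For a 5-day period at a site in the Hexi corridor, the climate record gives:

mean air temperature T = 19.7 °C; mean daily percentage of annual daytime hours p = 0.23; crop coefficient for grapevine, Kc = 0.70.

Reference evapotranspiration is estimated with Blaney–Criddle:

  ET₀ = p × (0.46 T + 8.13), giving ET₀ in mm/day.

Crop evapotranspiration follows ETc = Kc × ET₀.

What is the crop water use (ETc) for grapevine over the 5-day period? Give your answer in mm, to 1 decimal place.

13.8 mm

ET₀ = 0.23 × (0.46 × 19.7 + 8.13) = 0.23 × 17.192 = 3.9542 mm/d
ETc = Kc × ET₀ = 0.70 × 3.9542 = 2.7679 mm/d
Over 5 days: 2.7679 × 5 = 13.840 mm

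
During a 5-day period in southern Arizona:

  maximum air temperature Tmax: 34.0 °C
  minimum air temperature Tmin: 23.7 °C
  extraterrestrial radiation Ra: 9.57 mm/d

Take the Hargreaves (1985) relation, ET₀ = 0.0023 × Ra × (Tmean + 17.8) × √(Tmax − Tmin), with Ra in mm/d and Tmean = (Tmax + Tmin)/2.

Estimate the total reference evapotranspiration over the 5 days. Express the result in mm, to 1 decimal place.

16.5 mm

Tmean = (34.0 + 23.7)/2 = 28.85 °C
ET₀ = 0.0023 × 9.57 × (28.85 + 17.8) × √10.3 = 0.0023 × 9.57 × 46.65 × 3.2094 = 3.2955 mm/d
Over 5 days: 3.2955 × 5 = 16.478 mm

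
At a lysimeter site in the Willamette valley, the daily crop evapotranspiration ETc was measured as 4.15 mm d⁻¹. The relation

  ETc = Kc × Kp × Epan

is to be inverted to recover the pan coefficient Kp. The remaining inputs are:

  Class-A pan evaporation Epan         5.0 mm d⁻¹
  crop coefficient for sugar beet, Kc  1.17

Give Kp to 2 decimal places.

0.71

ETc = Kc × Kp × Epan  ⇒  Kp = ETc / (Kc × Epan)
Kp = 4.15 / (1.17 × 5.0) = 4.15 / 5.850 = 0.7094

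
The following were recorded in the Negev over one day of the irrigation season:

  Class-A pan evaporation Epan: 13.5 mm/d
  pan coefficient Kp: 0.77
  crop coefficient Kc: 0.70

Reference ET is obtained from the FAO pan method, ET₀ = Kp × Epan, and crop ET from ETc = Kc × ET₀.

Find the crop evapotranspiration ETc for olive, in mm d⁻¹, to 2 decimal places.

ET₀ = 0.77 × 13.5 = 10.3950 mm/d
ETc = Kc × ET₀ = 0.70 × 10.3950 = 7.2765 mm/d

7.28 mm d⁻¹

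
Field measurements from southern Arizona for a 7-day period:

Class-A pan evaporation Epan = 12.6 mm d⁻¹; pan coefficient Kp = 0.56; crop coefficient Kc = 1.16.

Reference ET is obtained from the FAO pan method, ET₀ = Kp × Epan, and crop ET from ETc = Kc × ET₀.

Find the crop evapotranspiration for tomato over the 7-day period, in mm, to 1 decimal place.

57.3 mm

ET₀ = 0.56 × 12.6 = 7.0560 mm/d
ETc = Kc × ET₀ = 1.16 × 7.0560 = 8.1850 mm/d
Over 7 days: 8.1850 × 7 = 57.295 mm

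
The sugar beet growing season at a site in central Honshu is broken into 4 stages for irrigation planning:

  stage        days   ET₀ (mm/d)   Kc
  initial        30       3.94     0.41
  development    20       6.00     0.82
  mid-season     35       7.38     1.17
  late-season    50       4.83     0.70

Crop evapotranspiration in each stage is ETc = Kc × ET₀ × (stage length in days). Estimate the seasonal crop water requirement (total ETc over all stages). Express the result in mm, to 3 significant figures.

618 mm

initial: 0.41 × 3.94 × 30 = 48.46 mm
development: 0.82 × 6.00 × 20 = 98.40 mm
mid-season: 1.17 × 7.38 × 35 = 302.21 mm
late-season: 0.70 × 4.83 × 50 = 169.05 mm
Seasonal total = 618.12 mm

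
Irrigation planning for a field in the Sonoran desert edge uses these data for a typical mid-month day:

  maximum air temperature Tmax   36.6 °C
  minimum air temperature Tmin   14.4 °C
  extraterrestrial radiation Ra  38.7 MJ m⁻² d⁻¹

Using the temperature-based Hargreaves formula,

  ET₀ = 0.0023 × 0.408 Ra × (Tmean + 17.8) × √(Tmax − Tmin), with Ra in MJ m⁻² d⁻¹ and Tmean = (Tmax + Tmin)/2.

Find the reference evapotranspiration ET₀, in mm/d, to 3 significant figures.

7.41 mm/d

Tmean = (36.6 + 14.4)/2 = 25.50 °C
0.408 Ra = 0.408 × 38.7 = 15.7896 mm/d equivalent
ET₀ = 0.0023 × 15.7896 × (25.50 + 17.8) × √22.2 = 0.0023 × 15.7896 × 43.30 × 4.7117 = 7.4091 mm/d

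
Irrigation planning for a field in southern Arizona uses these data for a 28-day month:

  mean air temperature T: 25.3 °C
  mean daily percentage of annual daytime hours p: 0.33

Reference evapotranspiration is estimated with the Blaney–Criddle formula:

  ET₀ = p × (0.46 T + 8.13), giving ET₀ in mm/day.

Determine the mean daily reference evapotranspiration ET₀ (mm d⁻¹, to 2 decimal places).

6.52 mm d⁻¹

ET₀ = 0.33 × (0.46 × 25.3 + 8.13) = 0.33 × 19.768 = 6.5234 mm/d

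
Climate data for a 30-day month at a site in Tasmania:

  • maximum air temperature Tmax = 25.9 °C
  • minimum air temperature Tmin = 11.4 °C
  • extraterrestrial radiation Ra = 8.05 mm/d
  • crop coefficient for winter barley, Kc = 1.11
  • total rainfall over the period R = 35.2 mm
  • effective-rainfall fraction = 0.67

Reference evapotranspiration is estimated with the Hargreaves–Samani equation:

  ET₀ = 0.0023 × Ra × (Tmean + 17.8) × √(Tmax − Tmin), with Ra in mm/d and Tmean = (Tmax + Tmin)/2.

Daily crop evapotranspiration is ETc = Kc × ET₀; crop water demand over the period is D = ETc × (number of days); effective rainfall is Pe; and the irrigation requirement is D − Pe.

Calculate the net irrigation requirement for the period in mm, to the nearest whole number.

62 mm

Tmean = (25.9 + 11.4)/2 = 18.65 °C
ET₀ = 0.0023 × 8.05 × (18.65 + 17.8) × √14.5 = 0.0023 × 8.05 × 36.45 × 3.8079 = 2.5698 mm/d
ETc = Kc × ET₀ = 1.11 × 2.5698 = 2.8525 mm/d
Crop demand D = ETc × 30 d = 2.8525 × 30 = 85.575 mm
Pe = 0.67 × 35.2 = 23.584 mm
D − Pe = 85.575 − 23.584 = 61.991 mm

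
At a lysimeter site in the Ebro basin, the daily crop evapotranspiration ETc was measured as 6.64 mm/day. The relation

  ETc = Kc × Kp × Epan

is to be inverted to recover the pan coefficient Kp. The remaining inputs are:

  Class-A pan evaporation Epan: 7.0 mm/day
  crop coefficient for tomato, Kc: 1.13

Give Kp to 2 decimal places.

0.84

ETc = Kc × Kp × Epan  ⇒  Kp = ETc / (Kc × Epan)
Kp = 6.64 / (1.13 × 7.0) = 6.64 / 7.910 = 0.8394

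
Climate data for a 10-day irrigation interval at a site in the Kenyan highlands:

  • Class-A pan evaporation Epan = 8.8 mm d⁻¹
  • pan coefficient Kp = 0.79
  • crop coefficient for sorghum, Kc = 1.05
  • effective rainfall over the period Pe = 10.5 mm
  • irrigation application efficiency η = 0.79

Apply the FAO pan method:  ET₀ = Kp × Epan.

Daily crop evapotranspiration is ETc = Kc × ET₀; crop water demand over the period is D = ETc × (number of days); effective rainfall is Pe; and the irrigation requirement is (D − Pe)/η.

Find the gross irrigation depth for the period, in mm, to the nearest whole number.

ET₀ = 0.79 × 8.8 = 6.9520 mm/d
ETc = Kc × ET₀ = 1.05 × 6.9520 = 7.2996 mm/d
Crop demand D = ETc × 10 d = 7.2996 × 10 = 72.996 mm
D − Pe = 72.996 − 10.5 = 62.496 mm
Gross irrigation = 62.496 / 0.79 = 79.109 mm

79 mm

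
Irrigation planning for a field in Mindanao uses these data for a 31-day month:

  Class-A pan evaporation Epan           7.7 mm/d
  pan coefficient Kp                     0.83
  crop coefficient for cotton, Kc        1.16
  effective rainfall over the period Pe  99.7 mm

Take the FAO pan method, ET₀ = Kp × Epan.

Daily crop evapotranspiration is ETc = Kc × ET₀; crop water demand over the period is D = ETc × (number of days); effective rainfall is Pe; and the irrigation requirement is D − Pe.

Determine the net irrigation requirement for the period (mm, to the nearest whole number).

130 mm

ET₀ = 0.83 × 7.7 = 6.3910 mm/d
ETc = Kc × ET₀ = 1.16 × 6.3910 = 7.4136 mm/d
Crop demand D = ETc × 31 d = 7.4136 × 31 = 229.822 mm
D − Pe = 229.822 − 99.7 = 130.122 mm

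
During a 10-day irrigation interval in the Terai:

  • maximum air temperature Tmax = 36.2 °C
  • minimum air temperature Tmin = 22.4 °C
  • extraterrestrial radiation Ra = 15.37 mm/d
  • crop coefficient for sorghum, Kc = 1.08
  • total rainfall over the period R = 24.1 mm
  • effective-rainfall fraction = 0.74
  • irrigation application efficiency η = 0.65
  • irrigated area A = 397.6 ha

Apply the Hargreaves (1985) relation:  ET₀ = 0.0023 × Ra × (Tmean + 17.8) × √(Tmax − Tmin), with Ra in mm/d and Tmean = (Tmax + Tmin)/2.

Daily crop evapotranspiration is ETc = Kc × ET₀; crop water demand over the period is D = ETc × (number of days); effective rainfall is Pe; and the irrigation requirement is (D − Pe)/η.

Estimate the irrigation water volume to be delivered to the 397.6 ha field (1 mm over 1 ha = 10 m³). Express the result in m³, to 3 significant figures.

300000 m³

Tmean = (36.2 + 22.4)/2 = 29.30 °C
ET₀ = 0.0023 × 15.37 × (29.30 + 17.8) × √13.8 = 0.0023 × 15.37 × 47.10 × 3.7148 = 6.1853 mm/d
ETc = Kc × ET₀ = 1.08 × 6.1853 = 6.6801 mm/d
Crop demand D = ETc × 10 d = 6.6801 × 10 = 66.801 mm
Pe = 0.74 × 24.1 = 17.834 mm
D − Pe = 66.801 − 17.834 = 48.967 mm
Gross irrigation = 48.967 / 0.65 = 75.334 mm
Volume = 75.334 mm × 397.6 ha × 10 = 299528.0 m³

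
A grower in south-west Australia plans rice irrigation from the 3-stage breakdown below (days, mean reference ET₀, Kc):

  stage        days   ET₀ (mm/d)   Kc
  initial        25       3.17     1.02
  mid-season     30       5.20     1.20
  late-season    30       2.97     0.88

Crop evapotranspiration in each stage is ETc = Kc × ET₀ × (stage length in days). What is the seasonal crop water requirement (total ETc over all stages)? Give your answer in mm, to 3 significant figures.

initial: 1.02 × 3.17 × 25 = 80.84 mm
mid-season: 1.20 × 5.20 × 30 = 187.20 mm
late-season: 0.88 × 2.97 × 30 = 78.41 mm
Seasonal total = 346.45 mm

346 mm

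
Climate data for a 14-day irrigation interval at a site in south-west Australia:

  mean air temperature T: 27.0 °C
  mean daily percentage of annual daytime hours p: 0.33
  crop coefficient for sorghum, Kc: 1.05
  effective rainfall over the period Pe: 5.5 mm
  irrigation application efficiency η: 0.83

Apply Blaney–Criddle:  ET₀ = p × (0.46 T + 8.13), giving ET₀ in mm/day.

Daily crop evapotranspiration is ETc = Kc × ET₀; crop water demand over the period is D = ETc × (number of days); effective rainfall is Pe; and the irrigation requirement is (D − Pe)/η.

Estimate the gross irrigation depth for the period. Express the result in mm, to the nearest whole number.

113 mm

ET₀ = 0.33 × (0.46 × 27.0 + 8.13) = 0.33 × 20.550 = 6.7815 mm/d
ETc = Kc × ET₀ = 1.05 × 6.7815 = 7.1206 mm/d
Crop demand D = ETc × 14 d = 7.1206 × 14 = 99.688 mm
D − Pe = 99.688 − 5.5 = 94.188 mm
Gross irrigation = 94.188 / 0.83 = 113.480 mm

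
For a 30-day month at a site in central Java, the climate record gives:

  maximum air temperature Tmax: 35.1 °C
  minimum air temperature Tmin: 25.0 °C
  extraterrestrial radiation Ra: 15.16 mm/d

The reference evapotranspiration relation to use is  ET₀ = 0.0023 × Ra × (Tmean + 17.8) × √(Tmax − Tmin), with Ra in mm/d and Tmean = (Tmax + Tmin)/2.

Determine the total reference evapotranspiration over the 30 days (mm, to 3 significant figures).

159 mm

Tmean = (35.1 + 25.0)/2 = 30.05 °C
ET₀ = 0.0023 × 15.16 × (30.05 + 17.8) × √10.1 = 0.0023 × 15.16 × 47.85 × 3.1780 = 5.3023 mm/d
Over 30 days: 5.3023 × 30 = 159.069 mm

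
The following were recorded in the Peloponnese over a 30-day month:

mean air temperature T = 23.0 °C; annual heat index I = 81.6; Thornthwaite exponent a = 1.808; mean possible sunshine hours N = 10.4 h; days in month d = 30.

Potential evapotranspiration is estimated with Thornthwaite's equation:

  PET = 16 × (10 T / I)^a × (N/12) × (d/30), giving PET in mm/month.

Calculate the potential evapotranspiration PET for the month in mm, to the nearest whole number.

90 mm

10T/I = 10 × 23.0 / 81.6 = 2.8186
(10T/I)^a = 2.8186^1.808 = 6.5112
Uncorrected PET = 16 × 6.5112 = 104.179 mm
Correction = (N/12)(d/30) = (10.4/12)(30/30) = 0.8667
PET = 104.179 × 0.8667 = 90.292 mm/month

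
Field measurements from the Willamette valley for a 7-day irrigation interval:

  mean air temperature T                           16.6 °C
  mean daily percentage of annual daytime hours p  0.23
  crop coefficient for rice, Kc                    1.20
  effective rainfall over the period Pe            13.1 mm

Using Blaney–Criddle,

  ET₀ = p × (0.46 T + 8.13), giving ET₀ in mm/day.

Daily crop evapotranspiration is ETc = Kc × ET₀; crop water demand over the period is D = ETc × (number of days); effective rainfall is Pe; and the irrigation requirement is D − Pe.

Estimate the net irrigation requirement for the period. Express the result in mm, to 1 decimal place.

ET₀ = 0.23 × (0.46 × 16.6 + 8.13) = 0.23 × 15.766 = 3.6262 mm/d
ETc = Kc × ET₀ = 1.20 × 3.6262 = 4.3514 mm/d
Crop demand D = ETc × 7 d = 4.3514 × 7 = 30.460 mm
D − Pe = 30.460 − 13.1 = 17.360 mm

17.4 mm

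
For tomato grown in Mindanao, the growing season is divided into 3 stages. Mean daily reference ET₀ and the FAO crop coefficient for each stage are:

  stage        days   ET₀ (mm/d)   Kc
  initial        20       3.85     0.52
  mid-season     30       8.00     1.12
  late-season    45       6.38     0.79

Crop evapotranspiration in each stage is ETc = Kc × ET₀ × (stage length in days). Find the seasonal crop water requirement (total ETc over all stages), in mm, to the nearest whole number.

536 mm

initial: 0.52 × 3.85 × 20 = 40.04 mm
mid-season: 1.12 × 8.00 × 30 = 268.80 mm
late-season: 0.79 × 6.38 × 45 = 226.81 mm
Seasonal total = 535.65 mm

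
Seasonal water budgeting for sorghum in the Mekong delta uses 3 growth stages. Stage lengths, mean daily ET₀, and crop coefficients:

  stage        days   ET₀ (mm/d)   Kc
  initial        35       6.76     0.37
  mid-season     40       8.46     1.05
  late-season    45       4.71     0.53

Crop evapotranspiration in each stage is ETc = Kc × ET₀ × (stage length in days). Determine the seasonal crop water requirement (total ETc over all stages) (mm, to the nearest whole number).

initial: 0.37 × 6.76 × 35 = 87.54 mm
mid-season: 1.05 × 8.46 × 40 = 355.32 mm
late-season: 0.53 × 4.71 × 45 = 112.33 mm
Seasonal total = 555.19 mm

555 mm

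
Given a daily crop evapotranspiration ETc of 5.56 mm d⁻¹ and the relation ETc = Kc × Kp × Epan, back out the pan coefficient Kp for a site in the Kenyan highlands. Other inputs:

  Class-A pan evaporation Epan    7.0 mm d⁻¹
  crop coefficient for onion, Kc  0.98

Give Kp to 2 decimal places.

ETc = Kc × Kp × Epan  ⇒  Kp = ETc / (Kc × Epan)
Kp = 5.56 / (0.98 × 7.0) = 5.56 / 6.860 = 0.8105

0.81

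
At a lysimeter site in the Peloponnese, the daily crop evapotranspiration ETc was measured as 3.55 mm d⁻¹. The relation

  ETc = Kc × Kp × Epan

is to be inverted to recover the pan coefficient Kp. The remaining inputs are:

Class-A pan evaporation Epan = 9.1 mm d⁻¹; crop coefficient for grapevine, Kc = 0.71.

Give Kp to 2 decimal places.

ETc = Kc × Kp × Epan  ⇒  Kp = ETc / (Kc × Epan)
Kp = 3.55 / (0.71 × 9.1) = 3.55 / 6.461 = 0.5495

0.55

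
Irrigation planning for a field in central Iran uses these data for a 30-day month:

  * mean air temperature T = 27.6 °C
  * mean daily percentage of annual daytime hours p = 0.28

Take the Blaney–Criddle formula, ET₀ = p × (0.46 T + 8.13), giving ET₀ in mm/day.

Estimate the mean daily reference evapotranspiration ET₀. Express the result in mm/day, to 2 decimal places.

5.83 mm/day

ET₀ = 0.28 × (0.46 × 27.6 + 8.13) = 0.28 × 20.826 = 5.8313 mm/d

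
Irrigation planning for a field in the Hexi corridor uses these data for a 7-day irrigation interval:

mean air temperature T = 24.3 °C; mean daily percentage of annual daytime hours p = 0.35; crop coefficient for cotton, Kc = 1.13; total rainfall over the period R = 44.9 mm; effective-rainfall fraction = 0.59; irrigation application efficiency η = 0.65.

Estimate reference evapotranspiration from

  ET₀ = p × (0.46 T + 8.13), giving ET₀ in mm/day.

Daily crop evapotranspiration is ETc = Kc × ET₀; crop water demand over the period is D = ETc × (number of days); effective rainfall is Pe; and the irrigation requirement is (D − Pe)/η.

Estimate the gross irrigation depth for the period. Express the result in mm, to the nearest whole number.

41 mm

ET₀ = 0.35 × (0.46 × 24.3 + 8.13) = 0.35 × 19.308 = 6.7578 mm/d
ETc = Kc × ET₀ = 1.13 × 6.7578 = 7.6363 mm/d
Crop demand D = ETc × 7 d = 7.6363 × 7 = 53.454 mm
Pe = 0.59 × 44.9 = 26.491 mm
D − Pe = 53.454 − 26.491 = 26.963 mm
Gross irrigation = 26.963 / 0.65 = 41.482 mm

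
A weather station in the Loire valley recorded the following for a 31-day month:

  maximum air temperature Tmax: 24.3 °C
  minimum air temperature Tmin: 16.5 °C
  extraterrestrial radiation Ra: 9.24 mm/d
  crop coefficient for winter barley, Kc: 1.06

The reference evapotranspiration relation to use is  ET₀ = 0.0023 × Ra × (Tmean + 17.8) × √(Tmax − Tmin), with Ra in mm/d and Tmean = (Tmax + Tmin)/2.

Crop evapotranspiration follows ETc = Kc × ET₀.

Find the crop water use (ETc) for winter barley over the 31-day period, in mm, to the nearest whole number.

75 mm

Tmean = (24.3 + 16.5)/2 = 20.40 °C
ET₀ = 0.0023 × 9.24 × (20.40 + 17.8) × √7.8 = 0.0023 × 9.24 × 38.20 × 2.7928 = 2.2673 mm/d
ETc = Kc × ET₀ = 1.06 × 2.2673 = 2.4033 mm/d
Over 31 days: 2.4033 × 31 = 74.502 mm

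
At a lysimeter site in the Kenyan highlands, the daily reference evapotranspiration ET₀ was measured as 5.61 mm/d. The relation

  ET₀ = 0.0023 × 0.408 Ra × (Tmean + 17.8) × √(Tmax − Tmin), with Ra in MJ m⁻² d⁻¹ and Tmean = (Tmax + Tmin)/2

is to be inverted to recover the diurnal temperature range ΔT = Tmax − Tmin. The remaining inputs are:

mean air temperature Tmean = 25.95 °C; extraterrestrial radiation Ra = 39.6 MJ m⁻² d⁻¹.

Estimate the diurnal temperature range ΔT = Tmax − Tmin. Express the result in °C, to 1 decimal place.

11.9 °C

√ΔT = ET₀ / [0.0023 × 0.408 × Ra × (Tmean+17.8)] = 5.61 / (0.0023 × 16.1568 × 43.75) = 3.4507
ΔT = 3.4507² = 11.907 °C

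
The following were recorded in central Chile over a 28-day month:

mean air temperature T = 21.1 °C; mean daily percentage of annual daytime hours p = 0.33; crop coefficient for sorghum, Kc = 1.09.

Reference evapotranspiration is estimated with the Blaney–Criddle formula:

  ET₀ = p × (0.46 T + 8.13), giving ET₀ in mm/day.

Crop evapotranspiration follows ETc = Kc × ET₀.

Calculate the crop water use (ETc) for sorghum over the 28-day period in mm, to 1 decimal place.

ET₀ = 0.33 × (0.46 × 21.1 + 8.13) = 0.33 × 17.836 = 5.8859 mm/d
ETc = Kc × ET₀ = 1.09 × 5.8859 = 6.4156 mm/d
Over 28 days: 6.4156 × 28 = 179.637 mm

179.6 mm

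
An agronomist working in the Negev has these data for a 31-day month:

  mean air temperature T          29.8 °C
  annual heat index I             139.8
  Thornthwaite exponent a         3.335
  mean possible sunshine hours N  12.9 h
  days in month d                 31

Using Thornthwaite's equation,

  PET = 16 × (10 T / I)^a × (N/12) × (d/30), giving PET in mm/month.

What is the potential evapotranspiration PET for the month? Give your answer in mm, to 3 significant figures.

10T/I = 10 × 29.8 / 139.8 = 2.1316
(10T/I)^a = 2.1316^3.335 = 12.4805
Uncorrected PET = 16 × 12.4805 = 199.688 mm
Correction = (N/12)(d/30) = (12.9/12)(31/30) = 1.1108
PET = 199.688 × 1.1108 = 221.813 mm/month

222 mm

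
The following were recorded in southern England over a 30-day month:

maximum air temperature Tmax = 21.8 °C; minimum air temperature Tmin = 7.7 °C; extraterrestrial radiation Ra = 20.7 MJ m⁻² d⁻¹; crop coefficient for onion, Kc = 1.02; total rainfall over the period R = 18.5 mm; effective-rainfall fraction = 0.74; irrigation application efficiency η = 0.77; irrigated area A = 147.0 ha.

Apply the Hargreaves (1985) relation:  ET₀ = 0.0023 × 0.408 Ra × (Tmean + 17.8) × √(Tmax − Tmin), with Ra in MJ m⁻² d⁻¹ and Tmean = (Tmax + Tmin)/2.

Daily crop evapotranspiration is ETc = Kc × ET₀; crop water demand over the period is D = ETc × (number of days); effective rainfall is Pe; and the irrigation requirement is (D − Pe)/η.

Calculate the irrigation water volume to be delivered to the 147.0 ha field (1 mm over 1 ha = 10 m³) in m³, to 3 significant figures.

113000 m³

Tmean = (21.8 + 7.7)/2 = 14.75 °C
0.408 Ra = 0.408 × 20.7 = 8.4456 mm/d equivalent
ET₀ = 0.0023 × 8.4456 × (14.75 + 17.8) × √14.1 = 0.0023 × 8.4456 × 32.55 × 3.7550 = 2.3742 mm/d
ETc = Kc × ET₀ = 1.02 × 2.3742 = 2.4217 mm/d
Crop demand D = ETc × 30 d = 2.4217 × 30 = 72.651 mm
Pe = 0.74 × 18.5 = 13.690 mm
D − Pe = 72.651 − 13.690 = 58.961 mm
Gross irrigation = 58.961 / 0.77 = 76.573 mm
Volume = 76.573 mm × 147.0 ha × 10 = 112562.3 m³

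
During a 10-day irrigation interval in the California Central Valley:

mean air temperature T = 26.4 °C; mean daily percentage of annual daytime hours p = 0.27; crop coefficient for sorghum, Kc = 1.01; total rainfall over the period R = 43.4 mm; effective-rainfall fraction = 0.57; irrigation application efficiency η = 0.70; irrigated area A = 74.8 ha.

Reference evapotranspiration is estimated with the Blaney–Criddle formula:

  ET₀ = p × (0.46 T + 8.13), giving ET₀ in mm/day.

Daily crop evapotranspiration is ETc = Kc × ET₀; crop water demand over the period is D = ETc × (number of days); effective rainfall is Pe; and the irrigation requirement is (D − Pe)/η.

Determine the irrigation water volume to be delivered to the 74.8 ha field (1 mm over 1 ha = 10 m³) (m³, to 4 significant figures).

32640 m³

ET₀ = 0.27 × (0.46 × 26.4 + 8.13) = 0.27 × 20.274 = 5.4740 mm/d
ETc = Kc × ET₀ = 1.01 × 5.4740 = 5.5287 mm/d
Crop demand D = ETc × 10 d = 5.5287 × 10 = 55.287 mm
Pe = 0.57 × 43.4 = 24.738 mm
D − Pe = 55.287 − 24.738 = 30.549 mm
Gross irrigation = 30.549 / 0.70 = 43.641 mm
Volume = 43.641 mm × 74.8 ha × 10 = 32643.5 m³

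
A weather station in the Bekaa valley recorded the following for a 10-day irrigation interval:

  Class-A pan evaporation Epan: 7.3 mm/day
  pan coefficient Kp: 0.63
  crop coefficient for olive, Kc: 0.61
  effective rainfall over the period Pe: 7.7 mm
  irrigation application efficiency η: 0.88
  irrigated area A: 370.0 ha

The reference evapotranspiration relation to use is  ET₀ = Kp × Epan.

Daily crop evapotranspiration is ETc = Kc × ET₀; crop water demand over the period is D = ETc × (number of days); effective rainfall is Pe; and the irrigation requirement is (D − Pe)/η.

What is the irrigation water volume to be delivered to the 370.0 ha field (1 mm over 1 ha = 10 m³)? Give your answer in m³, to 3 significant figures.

85600 m³

ET₀ = 0.63 × 7.3 = 4.5990 mm/d
ETc = Kc × ET₀ = 0.61 × 4.5990 = 2.8054 mm/d
Crop demand D = ETc × 10 d = 2.8054 × 10 = 28.054 mm
D − Pe = 28.054 − 7.7 = 20.354 mm
Gross irrigation = 20.354 / 0.88 = 23.130 mm
Volume = 23.130 mm × 370.0 ha × 10 = 85581.0 m³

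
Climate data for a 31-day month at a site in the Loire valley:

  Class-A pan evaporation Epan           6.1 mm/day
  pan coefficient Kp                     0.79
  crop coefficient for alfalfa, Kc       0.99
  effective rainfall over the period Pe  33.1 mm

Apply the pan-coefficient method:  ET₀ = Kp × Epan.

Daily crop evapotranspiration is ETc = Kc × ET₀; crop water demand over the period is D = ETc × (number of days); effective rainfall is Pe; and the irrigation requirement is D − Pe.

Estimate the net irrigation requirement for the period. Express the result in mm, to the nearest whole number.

ET₀ = 0.79 × 6.1 = 4.8190 mm/d
ETc = Kc × ET₀ = 0.99 × 4.8190 = 4.7708 mm/d
Crop demand D = ETc × 31 d = 4.7708 × 31 = 147.895 mm
D − Pe = 147.895 − 33.1 = 114.795 mm

115 mm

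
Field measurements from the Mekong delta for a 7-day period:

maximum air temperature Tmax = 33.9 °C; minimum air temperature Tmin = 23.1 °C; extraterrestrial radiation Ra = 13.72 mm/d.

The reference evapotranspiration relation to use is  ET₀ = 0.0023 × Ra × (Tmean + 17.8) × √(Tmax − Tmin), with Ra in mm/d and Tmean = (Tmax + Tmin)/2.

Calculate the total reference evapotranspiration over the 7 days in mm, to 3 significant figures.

Tmean = (33.9 + 23.1)/2 = 28.50 °C
ET₀ = 0.0023 × 13.72 × (28.50 + 17.8) × √10.8 = 0.0023 × 13.72 × 46.30 × 3.2863 = 4.8014 mm/d
Over 7 days: 4.8014 × 7 = 33.610 mm

33.6 mm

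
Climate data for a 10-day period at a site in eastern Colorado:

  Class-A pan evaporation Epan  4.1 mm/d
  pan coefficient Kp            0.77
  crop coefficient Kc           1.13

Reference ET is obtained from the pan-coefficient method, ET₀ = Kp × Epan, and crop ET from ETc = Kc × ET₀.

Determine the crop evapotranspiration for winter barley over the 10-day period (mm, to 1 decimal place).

35.7 mm

ET₀ = 0.77 × 4.1 = 3.1570 mm/d
ETc = Kc × ET₀ = 1.13 × 3.1570 = 3.5674 mm/d
Over 10 days: 3.5674 × 10 = 35.674 mm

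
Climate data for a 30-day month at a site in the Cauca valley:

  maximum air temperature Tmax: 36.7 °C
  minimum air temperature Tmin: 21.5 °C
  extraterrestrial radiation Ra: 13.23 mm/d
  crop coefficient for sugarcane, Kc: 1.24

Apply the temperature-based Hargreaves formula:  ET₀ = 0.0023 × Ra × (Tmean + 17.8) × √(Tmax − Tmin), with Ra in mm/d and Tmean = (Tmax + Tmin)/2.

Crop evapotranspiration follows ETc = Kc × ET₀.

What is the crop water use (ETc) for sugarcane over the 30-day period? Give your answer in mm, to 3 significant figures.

Tmean = (36.7 + 21.5)/2 = 29.10 °C
ET₀ = 0.0023 × 13.23 × (29.10 + 17.8) × √15.2 = 0.0023 × 13.23 × 46.90 × 3.8987 = 5.5639 mm/d
ETc = Kc × ET₀ = 1.24 × 5.5639 = 6.8992 mm/d
Over 30 days: 6.8992 × 30 = 206.976 mm

207 mm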